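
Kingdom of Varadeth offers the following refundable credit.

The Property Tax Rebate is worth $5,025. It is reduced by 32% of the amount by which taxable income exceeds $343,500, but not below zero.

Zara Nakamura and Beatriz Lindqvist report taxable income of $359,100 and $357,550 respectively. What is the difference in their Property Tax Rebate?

$496

Zara ($359,100): Property Tax Rebate: 32% of the $15,600 excess over $343,500 is $4,992; credit = $5,025 − $4,992 = $33.
Beatriz ($357,550): Property Tax Rebate: 32% of the $14,050 excess over $343,500 is $4,496; credit = $5,025 − $4,496 = $529.
Difference: |$33 − $529| = $496.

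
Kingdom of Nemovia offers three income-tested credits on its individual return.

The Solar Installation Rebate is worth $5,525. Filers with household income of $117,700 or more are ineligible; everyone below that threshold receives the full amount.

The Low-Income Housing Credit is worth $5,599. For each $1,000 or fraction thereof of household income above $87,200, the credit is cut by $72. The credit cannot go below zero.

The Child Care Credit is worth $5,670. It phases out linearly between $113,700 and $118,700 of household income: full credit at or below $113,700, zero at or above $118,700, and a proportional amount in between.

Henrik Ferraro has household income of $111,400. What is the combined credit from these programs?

Solar Installation Rebate: $111,400 is below the $117,700 cutoff, so the full $5,525 applies.
Low-Income Housing Credit: income exceeds $87,200 by $24,200, which is 25 full-or-partial $1,000 increments; reduction = 25 × $72 = $1,800, leaving $3,799.
Child Care Credit: $111,400 is at or below the $113,700 threshold, so the full $5,670 applies.
Total: $5,525 + $3,799 + $5,670 = $14,994.

$14,994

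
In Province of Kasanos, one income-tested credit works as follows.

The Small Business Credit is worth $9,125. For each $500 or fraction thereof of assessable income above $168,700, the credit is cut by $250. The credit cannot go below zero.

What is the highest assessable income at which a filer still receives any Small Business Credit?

$186,700

After 36 increments the reduction is 36 × $250 = $9,000, leaving $125; one more increment wipes it out. Increment 36 ends at excess 36 × $500 = $18,000, so the highest qualifying income is $168,700 + $18,000 = $186,700.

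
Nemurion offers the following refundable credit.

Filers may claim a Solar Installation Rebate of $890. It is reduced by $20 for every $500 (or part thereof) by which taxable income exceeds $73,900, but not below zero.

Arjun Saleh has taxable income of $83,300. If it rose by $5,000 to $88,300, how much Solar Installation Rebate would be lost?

$200

At $83,300 — income exceeds $73,900 by $9,400, which is 19 full-or-partial $500 increments; reduction = 19 × $20 = $380, leaving $510.
At $88,300 — income exceeds $73,900 by $14,400, which is 29 full-or-partial $500 increments; reduction = 29 × $20 = $580, leaving $310.
Lost: $510 − $310 = $200.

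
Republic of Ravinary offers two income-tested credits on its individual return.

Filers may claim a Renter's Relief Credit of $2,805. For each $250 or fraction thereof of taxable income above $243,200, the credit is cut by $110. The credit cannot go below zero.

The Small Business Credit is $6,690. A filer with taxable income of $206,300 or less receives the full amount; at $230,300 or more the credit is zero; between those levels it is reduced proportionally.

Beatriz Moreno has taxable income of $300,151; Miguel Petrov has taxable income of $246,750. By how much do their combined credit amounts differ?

Beatriz ($300,151): Renter's Relief Credit: income exceeds $243,200 by $56,951 → 228 increments × $110 = $25,080 ≥ base, so the credit is $0. Small Business Credit: $300,151 is at or above $230,300, so the credit is $0. total $0 + $0 = $0
Miguel ($246,750): Renter's Relief Credit: income exceeds $243,200 by $3,550, which is 15 full-or-partial $250 increments; reduction = 15 × $110 = $1,650, leaving $1,155. Small Business Credit: $246,750 is at or above $230,300, so the credit is $0. total $1,155 + $0 = $1,155
Difference: |$0 − $1,155| = $1,155.

$1,155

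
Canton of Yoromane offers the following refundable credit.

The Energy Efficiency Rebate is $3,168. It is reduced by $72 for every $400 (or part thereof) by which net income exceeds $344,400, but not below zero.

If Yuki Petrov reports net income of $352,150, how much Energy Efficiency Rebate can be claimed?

Energy Efficiency Rebate: income exceeds $344,400 by $7,750, which is 20 full-or-partial $400 increments; reduction = 20 × $72 = $1,440, leaving $1,728.

$1,728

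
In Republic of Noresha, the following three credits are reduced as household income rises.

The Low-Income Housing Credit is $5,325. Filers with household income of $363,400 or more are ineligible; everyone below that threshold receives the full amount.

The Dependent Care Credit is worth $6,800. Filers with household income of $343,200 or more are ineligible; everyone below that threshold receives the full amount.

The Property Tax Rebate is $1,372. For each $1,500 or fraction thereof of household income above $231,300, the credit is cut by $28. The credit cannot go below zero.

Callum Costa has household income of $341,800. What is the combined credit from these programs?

$12,125

Low-Income Housing Credit: $341,800 is below the $363,400 cutoff, so the full $5,325 applies.
Dependent Care Credit: $341,800 is below the $343,200 cutoff, so the full $6,800 applies.
Property Tax Rebate: income exceeds $231,300 by $110,500 → 74 increments × $28 = $2,072 ≥ base, so the credit is $0.
Total: $5,325 + $6,800 + $0 = $12,125.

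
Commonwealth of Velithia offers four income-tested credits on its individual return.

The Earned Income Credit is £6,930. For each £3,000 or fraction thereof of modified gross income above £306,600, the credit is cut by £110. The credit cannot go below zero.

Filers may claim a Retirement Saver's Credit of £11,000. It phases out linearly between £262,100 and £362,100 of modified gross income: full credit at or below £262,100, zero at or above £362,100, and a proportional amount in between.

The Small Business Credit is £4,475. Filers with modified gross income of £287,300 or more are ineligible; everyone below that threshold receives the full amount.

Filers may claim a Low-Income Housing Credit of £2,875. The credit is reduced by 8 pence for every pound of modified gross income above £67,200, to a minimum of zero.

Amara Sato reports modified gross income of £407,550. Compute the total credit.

£3,190

Earned Income Credit: income exceeds £306,600 by £100,950, which is 34 full-or-partial £3,000 increments; reduction = 34 × £110 = £3,740, leaving £3,190.
Retirement Saver's Credit: £407,550 is at or above £362,100, so the credit is £0.
Small Business Credit: £407,550 meets or exceeds the £287,300 cutoff, so the credit is £0.
Low-Income Housing Credit: 8% of the £340,350 excess over £67,200 is £27,228 ≥ base, so the credit is £0.
Total: £3,190 + £0 + £0 + £0 = £3,190.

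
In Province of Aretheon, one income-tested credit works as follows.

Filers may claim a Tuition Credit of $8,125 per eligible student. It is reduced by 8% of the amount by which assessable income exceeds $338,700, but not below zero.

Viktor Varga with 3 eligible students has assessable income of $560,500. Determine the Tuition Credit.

$6,631

Tuition Credit: base = 3 × $8,125 = $24,375. 8% of the $221,800 excess over $338,700 is $17,744; credit = $24,375 − $17,744 = $6,631.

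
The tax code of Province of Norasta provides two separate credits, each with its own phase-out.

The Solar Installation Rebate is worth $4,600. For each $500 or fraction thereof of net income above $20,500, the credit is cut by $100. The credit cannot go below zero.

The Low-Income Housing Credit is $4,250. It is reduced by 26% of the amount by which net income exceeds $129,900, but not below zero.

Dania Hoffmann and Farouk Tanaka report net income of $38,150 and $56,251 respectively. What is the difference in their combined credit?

$1,000

Dania ($38,150): Solar Installation Rebate: income exceeds $20,500 by $17,650, which is 36 full-or-partial $500 increments; reduction = 36 × $100 = $3,600, leaving $1,000. Low-Income Housing Credit: $38,150 is at or below the $129,900 threshold, so the full $4,250 applies. total $1,000 + $4,250 = $5,250
Farouk ($56,251): Solar Installation Rebate: income exceeds $20,500 by $35,751 → 72 increments × $100 = $7,200 ≥ base, so the credit is $0. Low-Income Housing Credit: $56,251 is at or below the $129,900 threshold, so the full $4,250 applies. total $0 + $4,250 = $4,250
Difference: |$5,250 − $4,250| = $1,000.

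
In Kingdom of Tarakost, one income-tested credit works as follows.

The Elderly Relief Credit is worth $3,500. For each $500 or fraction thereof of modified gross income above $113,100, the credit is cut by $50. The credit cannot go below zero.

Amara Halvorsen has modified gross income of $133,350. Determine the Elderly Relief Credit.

$1,450

Elderly Relief Credit: income exceeds $113,100 by $20,250, which is 41 full-or-partial $500 increments; reduction = 41 × $50 = $2,050, leaving $1,450.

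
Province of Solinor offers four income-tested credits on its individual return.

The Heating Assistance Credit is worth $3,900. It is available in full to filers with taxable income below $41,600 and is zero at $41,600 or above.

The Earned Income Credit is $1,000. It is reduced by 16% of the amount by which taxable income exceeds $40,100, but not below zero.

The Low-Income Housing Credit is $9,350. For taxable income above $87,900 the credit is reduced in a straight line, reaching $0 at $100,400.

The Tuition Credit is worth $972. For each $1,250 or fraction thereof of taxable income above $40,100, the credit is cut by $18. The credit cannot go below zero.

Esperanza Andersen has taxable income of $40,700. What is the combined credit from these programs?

Heating Assistance Credit: $40,700 is below the $41,600 cutoff, so the full $3,900 applies.
Earned Income Credit: 16% of the $600 excess over $40,100 is $96; credit = $1,000 − $96 = $904.
Low-Income Housing Credit: $40,700 is at or below the $87,900 threshold, so the full $9,350 applies.
Tuition Credit: income exceeds $40,100 by $600, which is 1 full-or-partial $1,250 increment; reduction = 1 × $18 = $18, leaving $954.
Total: $3,900 + $904 + $9,350 + $954 = $15,108.

$15,108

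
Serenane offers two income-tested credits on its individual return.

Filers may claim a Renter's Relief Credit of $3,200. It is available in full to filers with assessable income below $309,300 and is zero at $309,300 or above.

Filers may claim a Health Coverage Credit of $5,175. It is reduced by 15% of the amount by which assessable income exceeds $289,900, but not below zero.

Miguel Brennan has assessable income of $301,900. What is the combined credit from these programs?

Renter's Relief Credit: $301,900 is below the $309,300 cutoff, so the full $3,200 applies.
Health Coverage Credit: 15% of the $12,000 excess over $289,900 is $1,800; credit = $5,175 − $1,800 = $3,375.
Total: $3,200 + $3,375 = $6,575.

$6,575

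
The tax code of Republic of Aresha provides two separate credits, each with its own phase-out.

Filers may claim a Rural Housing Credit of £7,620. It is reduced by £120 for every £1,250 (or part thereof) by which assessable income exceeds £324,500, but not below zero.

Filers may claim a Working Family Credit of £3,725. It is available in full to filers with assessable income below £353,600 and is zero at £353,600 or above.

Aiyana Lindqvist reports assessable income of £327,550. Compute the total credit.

£10,985

Rural Housing Credit: income exceeds £324,500 by £3,050, which is 3 full-or-partial £1,250 increments; reduction = 3 × £120 = £360, leaving £7,260.
Working Family Credit: £327,550 is below the £353,600 cutoff, so the full £3,725 applies.
Total: £7,260 + £3,725 = £10,985.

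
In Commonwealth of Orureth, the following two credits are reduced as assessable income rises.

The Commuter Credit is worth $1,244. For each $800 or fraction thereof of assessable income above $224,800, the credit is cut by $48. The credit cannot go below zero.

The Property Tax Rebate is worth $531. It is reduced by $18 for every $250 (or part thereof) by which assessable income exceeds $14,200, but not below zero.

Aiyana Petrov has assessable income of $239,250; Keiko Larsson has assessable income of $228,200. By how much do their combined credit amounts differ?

Aiyana ($239,250): Commuter Credit: income exceeds $224,800 by $14,450, which is 19 full-or-partial $800 increments; reduction = 19 × $48 = $912, leaving $332. Property Tax Rebate: income exceeds $14,200 by $225,050 → 901 increments × $18 = $16,218 ≥ base, so the credit is $0. total $332 + $0 = $332
Keiko ($228,200): Commuter Credit: income exceeds $224,800 by $3,400, which is 5 full-or-partial $800 increments; reduction = 5 × $48 = $240, leaving $1,004. Property Tax Rebate: income exceeds $14,200 by $214,000 → 856 increments × $18 = $15,408 ≥ base, so the credit is $0. total $1,004 + $0 = $1,004
Difference: |$332 − $1,004| = $672.

$672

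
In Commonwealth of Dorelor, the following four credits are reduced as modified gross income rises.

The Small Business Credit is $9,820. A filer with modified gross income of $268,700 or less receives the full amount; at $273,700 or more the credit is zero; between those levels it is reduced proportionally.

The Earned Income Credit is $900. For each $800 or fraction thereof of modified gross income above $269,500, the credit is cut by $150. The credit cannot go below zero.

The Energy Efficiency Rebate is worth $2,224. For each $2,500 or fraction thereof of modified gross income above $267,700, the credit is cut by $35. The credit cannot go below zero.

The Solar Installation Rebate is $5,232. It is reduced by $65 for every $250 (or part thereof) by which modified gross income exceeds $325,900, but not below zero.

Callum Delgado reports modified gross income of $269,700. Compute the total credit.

$16,027

Small Business Credit: $269,700 is $1,000 into a $5,000 phase-out range, leaving 4,000/5,000 of the credit: $9,820 × 4,000/5,000 = $7,856.
Earned Income Credit: income exceeds $269,500 by $200, which is 1 full-or-partial $800 increment; reduction = 1 × $150 = $150, leaving $750.
Energy Efficiency Rebate: income exceeds $267,700 by $2,000, which is 1 full-or-partial $2,500 increment; reduction = 1 × $35 = $35, leaving $2,189.
Solar Installation Rebate: $269,700 is at or below the $325,900 threshold, so the full $5,232 applies.
Total: $7,856 + $750 + $2,189 + $5,232 = $16,027.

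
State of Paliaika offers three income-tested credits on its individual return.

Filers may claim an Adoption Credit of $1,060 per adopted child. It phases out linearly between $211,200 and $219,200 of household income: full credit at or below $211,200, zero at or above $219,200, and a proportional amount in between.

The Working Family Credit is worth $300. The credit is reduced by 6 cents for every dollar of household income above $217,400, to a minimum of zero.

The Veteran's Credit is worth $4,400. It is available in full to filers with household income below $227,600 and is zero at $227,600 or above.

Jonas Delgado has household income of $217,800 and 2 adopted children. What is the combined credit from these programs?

$5,047

Adoption Credit: base = 2 × $1,060 = $2,120. $217,800 is $6,600 into a $8,000 phase-out range, leaving 1,400/8,000 of the credit: $2,120 × 1,400/8,000 = $371.
Working Family Credit: 6% of the $400 excess over $217,400 is $24; credit = $300 − $24 = $276.
Veteran's Credit: $217,800 is below the $227,600 cutoff, so the full $4,400 applies.
Total: $371 + $276 + $4,400 = $5,047.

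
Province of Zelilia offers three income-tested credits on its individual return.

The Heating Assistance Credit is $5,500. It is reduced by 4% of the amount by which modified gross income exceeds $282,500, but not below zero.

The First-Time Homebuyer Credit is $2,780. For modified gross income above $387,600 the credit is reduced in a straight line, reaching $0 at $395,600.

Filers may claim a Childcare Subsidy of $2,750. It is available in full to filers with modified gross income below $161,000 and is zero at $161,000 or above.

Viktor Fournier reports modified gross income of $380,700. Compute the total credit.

Heating Assistance Credit: 4% of the $98,200 excess over $282,500 is $3,928; credit = $5,500 − $3,928 = $1,572.
First-Time Homebuyer Credit: $380,700 is at or below the $387,600 threshold, so the full $2,780 applies.
Childcare Subsidy: $380,700 meets or exceeds the $161,000 cutoff, so the credit is $0.
Total: $1,572 + $2,780 + $0 = $4,352.

$4,352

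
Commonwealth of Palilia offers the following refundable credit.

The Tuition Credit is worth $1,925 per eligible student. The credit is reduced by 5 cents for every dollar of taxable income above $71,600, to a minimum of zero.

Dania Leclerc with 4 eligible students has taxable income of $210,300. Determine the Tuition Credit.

Tuition Credit: base = 4 × $1,925 = $7,700. 5% of the $138,700 excess over $71,600 is $6,935; credit = $7,700 − $6,935 = $765.

$765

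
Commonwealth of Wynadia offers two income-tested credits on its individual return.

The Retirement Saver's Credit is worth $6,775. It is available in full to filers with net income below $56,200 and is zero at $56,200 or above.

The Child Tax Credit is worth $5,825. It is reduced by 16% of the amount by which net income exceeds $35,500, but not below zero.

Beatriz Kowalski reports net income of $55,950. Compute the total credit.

$9,328

Retirement Saver's Credit: $55,950 is below the $56,200 cutoff, so the full $6,775 applies.
Child Tax Credit: 16% of the $20,450 excess over $35,500 is $3,272; credit = $5,825 − $3,272 = $2,553.
Total: $6,775 + $2,553 = $9,328.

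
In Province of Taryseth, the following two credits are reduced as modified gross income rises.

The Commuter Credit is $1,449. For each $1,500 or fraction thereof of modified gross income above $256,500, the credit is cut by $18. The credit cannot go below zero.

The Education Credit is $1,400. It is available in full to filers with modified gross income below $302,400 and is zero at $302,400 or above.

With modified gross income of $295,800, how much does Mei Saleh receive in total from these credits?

Commuter Credit: income exceeds $256,500 by $39,300, which is 27 full-or-partial $1,500 increments; reduction = 27 × $18 = $486, leaving $963.
Education Credit: $295,800 is below the $302,400 cutoff, so the full $1,400 applies.
Total: $963 + $1,400 = $2,363.

$2,363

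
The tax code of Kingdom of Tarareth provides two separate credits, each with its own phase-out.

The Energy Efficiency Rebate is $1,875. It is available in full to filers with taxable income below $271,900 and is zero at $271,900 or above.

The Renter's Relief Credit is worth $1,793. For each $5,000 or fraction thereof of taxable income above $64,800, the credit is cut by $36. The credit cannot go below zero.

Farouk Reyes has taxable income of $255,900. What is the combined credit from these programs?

Energy Efficiency Rebate: $255,900 is below the $271,900 cutoff, so the full $1,875 applies.
Renter's Relief Credit: income exceeds $64,800 by $191,100, which is 39 full-or-partial $5,000 increments; reduction = 39 × $36 = $1,404, leaving $389.
Total: $1,875 + $389 = $2,264.

$2,264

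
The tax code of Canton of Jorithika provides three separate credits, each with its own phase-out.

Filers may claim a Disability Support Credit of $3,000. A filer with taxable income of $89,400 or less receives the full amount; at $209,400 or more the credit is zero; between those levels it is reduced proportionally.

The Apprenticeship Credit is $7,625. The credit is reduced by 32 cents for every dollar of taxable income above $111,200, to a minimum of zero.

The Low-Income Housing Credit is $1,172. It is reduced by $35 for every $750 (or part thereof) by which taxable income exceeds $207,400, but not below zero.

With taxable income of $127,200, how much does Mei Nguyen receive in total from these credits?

Disability Support Credit: $127,200 is $37,800 into a $120,000 phase-out range, leaving 82,200/120,000 of the credit: $3,000 × 82,200/120,000 = $2,055.
Apprenticeship Credit: 32% of the $16,000 excess over $111,200 is $5,120; credit = $7,625 − $5,120 = $2,505.
Low-Income Housing Credit: $127,200 is at or below the $207,400 threshold, so the full $1,172 applies.
Total: $2,055 + $2,505 + $1,172 = $5,732.

$5,732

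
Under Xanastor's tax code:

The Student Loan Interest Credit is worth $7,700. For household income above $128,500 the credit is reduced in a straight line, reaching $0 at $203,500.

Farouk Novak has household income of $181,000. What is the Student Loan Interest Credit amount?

Student Loan Interest Credit: $181,000 is $52,500 into a $75,000 phase-out range, leaving 22,500/75,000 of the credit: $7,700 × 22,500/75,000 = $2,310.

$2,310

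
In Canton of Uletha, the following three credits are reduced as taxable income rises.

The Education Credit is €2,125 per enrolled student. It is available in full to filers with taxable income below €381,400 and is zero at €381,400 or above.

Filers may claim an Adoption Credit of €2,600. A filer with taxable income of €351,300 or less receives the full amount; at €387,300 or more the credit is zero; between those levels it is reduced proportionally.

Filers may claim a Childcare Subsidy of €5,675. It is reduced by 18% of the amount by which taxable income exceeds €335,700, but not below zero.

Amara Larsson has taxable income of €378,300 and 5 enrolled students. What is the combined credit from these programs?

€11,275

Education Credit: base = 5 × €2,125 = €10,625. €378,300 is below the €381,400 cutoff, so the full €10,625 applies.
Adoption Credit: €378,300 is €27,000 into a €36,000 phase-out range, leaving 9,000/36,000 of the credit: €2,600 × 9,000/36,000 = €650.
Childcare Subsidy: 18% of the €42,600 excess over €335,700 is €7,668 ≥ base, so the credit is €0.
Total: €10,625 + €650 + €0 = €11,275.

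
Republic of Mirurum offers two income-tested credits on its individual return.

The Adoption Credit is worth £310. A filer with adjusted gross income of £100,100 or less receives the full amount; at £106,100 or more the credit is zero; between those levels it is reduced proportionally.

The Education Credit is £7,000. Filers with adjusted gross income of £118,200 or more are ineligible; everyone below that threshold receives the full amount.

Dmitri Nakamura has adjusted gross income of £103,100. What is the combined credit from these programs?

£7,155

Adoption Credit: £103,100 is £3,000 into a £6,000 phase-out range, leaving 3,000/6,000 of the credit: £310 × 3,000/6,000 = £155.
Education Credit: £103,100 is below the £118,200 cutoff, so the full £7,000 applies.
Total: £155 + £7,000 = £7,155.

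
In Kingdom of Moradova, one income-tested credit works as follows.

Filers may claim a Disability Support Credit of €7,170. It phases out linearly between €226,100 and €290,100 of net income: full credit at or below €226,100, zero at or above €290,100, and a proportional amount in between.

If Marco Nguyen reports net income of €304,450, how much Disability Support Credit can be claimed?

Disability Support Credit: €304,450 is at or above €290,100, so the credit is €0.

€0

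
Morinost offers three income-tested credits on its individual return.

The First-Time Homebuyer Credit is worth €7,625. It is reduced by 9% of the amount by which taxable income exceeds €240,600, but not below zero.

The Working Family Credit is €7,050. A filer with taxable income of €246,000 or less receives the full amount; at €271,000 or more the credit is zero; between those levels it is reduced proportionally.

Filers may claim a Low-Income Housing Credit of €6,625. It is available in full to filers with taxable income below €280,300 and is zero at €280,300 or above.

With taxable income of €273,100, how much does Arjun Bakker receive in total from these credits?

€11,325

First-Time Homebuyer Credit: 9% of the €32,500 excess over €240,600 is €2,925; credit = €7,625 − €2,925 = €4,700.
Working Family Credit: €273,100 is at or above €271,000, so the credit is €0.
Low-Income Housing Credit: €273,100 is below the €280,300 cutoff, so the full €6,625 applies.
Total: €4,700 + €0 + €6,625 = €11,325.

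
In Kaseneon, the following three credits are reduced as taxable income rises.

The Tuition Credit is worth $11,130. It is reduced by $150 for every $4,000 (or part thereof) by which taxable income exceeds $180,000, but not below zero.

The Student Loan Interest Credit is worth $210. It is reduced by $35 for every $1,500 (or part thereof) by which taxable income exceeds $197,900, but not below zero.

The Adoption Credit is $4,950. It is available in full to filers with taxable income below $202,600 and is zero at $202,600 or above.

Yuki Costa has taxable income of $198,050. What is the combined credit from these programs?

$15,505

Tuition Credit: income exceeds $180,000 by $18,050, which is 5 full-or-partial $4,000 increments; reduction = 5 × $150 = $750, leaving $10,380.
Student Loan Interest Credit: income exceeds $197,900 by $150, which is 1 full-or-partial $1,500 increment; reduction = 1 × $35 = $35, leaving $175.
Adoption Credit: $198,050 is below the $202,600 cutoff, so the full $4,950 applies.
Total: $10,380 + $175 + $4,950 = $15,505.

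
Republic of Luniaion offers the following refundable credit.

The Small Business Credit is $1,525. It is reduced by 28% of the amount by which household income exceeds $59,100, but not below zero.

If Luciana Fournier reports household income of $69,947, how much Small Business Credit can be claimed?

$0

Small Business Credit: 28% of the $10,847 excess over $59,100 is $3,037.16 ≥ base, so the credit is $0.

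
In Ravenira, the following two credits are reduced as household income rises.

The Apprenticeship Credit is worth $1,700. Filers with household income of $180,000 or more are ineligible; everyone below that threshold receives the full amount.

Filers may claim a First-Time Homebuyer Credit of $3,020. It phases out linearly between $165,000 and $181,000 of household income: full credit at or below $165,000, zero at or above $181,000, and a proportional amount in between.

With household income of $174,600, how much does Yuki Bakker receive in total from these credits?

Apprenticeship Credit: $174,600 is below the $180,000 cutoff, so the full $1,700 applies.
First-Time Homebuyer Credit: $174,600 is $9,600 into a $16,000 phase-out range, leaving 6,400/16,000 of the credit: $3,020 × 6,400/16,000 = $1,208.
Total: $1,700 + $1,208 = $2,908.

$2,908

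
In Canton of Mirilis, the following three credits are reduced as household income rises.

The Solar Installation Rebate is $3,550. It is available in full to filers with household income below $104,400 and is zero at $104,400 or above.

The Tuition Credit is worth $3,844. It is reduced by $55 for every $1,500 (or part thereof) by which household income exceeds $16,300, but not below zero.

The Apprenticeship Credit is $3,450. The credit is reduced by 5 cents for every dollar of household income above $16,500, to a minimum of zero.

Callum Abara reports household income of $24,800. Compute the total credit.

Solar Installation Rebate: $24,800 is below the $104,400 cutoff, so the full $3,550 applies.
Tuition Credit: income exceeds $16,300 by $8,500, which is 6 full-or-partial $1,500 increments; reduction = 6 × $55 = $330, leaving $3,514.
Apprenticeship Credit: 5% of the $8,300 excess over $16,500 is $415; credit = $3,450 − $415 = $3,035.
Total: $3,550 + $3,514 + $3,035 = $10,099.

$10,099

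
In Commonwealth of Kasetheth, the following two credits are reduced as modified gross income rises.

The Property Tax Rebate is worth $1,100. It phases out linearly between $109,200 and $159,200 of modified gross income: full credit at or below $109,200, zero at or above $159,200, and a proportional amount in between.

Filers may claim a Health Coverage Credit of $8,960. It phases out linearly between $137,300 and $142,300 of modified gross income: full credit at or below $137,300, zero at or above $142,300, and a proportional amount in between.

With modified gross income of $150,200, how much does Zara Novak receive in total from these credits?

Property Tax Rebate: $150,200 is $41,000 into a $50,000 phase-out range, leaving 9,000/50,000 of the credit: $1,100 × 9,000/50,000 = $198.
Health Coverage Credit: $150,200 is at or above $142,300, so the credit is $0.
Total: $198 + $0 = $198.

$198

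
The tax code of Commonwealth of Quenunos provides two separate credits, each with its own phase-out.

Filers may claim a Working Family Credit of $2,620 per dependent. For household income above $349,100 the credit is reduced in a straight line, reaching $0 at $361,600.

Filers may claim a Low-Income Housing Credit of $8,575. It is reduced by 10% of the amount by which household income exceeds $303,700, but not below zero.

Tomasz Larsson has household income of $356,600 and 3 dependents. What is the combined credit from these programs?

$6,429

Working Family Credit: base = 3 × $2,620 = $7,860. $356,600 is $7,500 into a $12,500 phase-out range, leaving 5,000/12,500 of the credit: $7,860 × 5,000/12,500 = $3,144.
Low-Income Housing Credit: 10% of the $52,900 excess over $303,700 is $5,290; credit = $8,575 − $5,290 = $3,285.
Total: $3,144 + $3,285 = $6,429.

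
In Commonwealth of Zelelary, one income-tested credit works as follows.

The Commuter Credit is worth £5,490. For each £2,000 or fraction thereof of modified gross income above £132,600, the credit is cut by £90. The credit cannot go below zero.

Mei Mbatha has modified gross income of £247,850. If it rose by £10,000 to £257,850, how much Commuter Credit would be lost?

At £247,850 — income exceeds £132,600 by £115,250, which is 58 full-or-partial £2,000 increments; reduction = 58 × £90 = £5,220, leaving £270.
At £257,850 — income exceeds £132,600 by £125,250 → 63 increments × £90 = £5,670 ≥ base, so the credit is £0.
Lost: £270 − £0 = £270.

£270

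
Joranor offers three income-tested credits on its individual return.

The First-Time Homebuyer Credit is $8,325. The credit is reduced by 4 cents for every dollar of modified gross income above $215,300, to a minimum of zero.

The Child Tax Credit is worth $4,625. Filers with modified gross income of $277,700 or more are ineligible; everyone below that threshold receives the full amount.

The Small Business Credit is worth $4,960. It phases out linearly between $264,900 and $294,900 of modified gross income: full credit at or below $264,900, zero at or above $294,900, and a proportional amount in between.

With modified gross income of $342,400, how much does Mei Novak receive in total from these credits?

$3,241

First-Time Homebuyer Credit: 4% of the $127,100 excess over $215,300 is $5,084; credit = $8,325 − $5,084 = $3,241.
Child Tax Credit: $342,400 meets or exceeds the $277,700 cutoff, so the credit is $0.
Small Business Credit: $342,400 is at or above $294,900, so the credit is $0.
Total: $3,241 + $0 + $0 = $3,241.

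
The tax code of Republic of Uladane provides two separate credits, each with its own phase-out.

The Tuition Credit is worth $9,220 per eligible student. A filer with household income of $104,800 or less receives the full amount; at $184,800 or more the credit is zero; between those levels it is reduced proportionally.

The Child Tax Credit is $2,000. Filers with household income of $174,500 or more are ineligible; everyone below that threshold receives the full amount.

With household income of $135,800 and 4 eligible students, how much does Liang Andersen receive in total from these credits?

Tuition Credit: base = 4 × $9,220 = $36,880. $135,800 is $31,000 into a $80,000 phase-out range, leaving 49,000/80,000 of the credit: $36,880 × 49,000/80,000 = $22,589.
Child Tax Credit: $135,800 is below the $174,500 cutoff, so the full $2,000 applies.
Total: $22,589 + $2,000 = $24,589.

$24,589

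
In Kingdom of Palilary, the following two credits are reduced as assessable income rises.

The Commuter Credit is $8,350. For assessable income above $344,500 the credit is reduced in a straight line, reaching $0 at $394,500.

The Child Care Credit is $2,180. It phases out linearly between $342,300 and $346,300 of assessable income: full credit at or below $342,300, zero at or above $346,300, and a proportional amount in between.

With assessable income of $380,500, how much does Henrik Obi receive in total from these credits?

$2,338

Commuter Credit: $380,500 is $36,000 into a $50,000 phase-out range, leaving 14,000/50,000 of the credit: $8,350 × 14,000/50,000 = $2,338.
Child Care Credit: $380,500 is at or above $346,300, so the credit is $0.
Total: $2,338 + $0 = $2,338.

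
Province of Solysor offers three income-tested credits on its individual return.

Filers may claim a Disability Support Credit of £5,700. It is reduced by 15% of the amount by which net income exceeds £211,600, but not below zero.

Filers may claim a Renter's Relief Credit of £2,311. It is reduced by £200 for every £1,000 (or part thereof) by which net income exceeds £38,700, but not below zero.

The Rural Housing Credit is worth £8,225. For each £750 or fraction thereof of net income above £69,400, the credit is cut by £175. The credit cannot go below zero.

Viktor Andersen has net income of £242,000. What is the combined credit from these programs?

Disability Support Credit: 15% of the £30,400 excess over £211,600 is £4,560; credit = £5,700 − £4,560 = £1,140.
Renter's Relief Credit: income exceeds £38,700 by £203,300 → 204 increments × £200 = £40,800 ≥ base, so the credit is £0.
Rural Housing Credit: income exceeds £69,400 by £172,600 → 231 increments × £175 = £40,425 ≥ base, so the credit is £0.
Total: £1,140 + £0 + £0 = £1,140.

£1,140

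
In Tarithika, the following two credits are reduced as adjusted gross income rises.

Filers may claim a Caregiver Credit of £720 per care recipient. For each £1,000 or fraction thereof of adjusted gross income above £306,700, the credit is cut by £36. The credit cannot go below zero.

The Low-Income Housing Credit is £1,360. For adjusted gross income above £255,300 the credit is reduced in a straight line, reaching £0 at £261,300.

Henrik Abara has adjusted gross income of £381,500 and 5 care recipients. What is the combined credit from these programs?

Caregiver Credit: base = 5 × £720 = £3,600. income exceeds £306,700 by £74,800, which is 75 full-or-partial £1,000 increments; reduction = 75 × £36 = £2,700, leaving £900.
Low-Income Housing Credit: £381,500 is at or above £261,300, so the credit is £0.
Total: £900 + £0 = £900.

£900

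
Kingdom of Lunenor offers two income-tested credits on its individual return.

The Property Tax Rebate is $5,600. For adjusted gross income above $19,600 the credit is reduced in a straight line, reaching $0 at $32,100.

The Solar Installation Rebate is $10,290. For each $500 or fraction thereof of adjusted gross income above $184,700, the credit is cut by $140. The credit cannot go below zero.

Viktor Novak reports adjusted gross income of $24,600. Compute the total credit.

Property Tax Rebate: $24,600 is $5,000 into a $12,500 phase-out range, leaving 7,500/12,500 of the credit: $5,600 × 7,500/12,500 = $3,360.
Solar Installation Rebate: $24,600 is at or below the $184,700 threshold, so the full $10,290 applies.
Total: $3,360 + $10,290 = $13,650.

$13,650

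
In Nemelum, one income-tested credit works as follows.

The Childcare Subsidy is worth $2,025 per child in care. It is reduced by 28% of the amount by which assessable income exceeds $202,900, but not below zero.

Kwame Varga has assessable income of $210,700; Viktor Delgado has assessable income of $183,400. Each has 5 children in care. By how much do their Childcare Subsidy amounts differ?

$2,184

Kwame ($210,700): Childcare Subsidy: base = 5 × $2,025 = $10,125. 28% of the $7,800 excess over $202,900 is $2,184; credit = $10,125 − $2,184 = $7,941.
Viktor ($183,400): Childcare Subsidy: base = 5 × $2,025 = $10,125. $183,400 is at or below the $202,900 threshold, so the full $10,125 applies.
Difference: |$7,941 − $10,125| = $2,184.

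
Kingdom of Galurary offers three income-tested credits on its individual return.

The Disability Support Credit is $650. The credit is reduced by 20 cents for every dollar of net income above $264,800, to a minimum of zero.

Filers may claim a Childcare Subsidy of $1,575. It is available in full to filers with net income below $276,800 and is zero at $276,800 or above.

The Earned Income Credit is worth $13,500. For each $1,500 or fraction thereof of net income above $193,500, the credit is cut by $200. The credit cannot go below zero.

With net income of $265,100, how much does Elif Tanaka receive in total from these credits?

$6,065

Disability Support Credit: 20% of the $300 excess over $264,800 is $60; credit = $650 − $60 = $590.
Childcare Subsidy: $265,100 is below the $276,800 cutoff, so the full $1,575 applies.
Earned Income Credit: income exceeds $193,500 by $71,600, which is 48 full-or-partial $1,500 increments; reduction = 48 × $200 = $9,600, leaving $3,900.
Total: $590 + $1,575 + $3,900 = $6,065.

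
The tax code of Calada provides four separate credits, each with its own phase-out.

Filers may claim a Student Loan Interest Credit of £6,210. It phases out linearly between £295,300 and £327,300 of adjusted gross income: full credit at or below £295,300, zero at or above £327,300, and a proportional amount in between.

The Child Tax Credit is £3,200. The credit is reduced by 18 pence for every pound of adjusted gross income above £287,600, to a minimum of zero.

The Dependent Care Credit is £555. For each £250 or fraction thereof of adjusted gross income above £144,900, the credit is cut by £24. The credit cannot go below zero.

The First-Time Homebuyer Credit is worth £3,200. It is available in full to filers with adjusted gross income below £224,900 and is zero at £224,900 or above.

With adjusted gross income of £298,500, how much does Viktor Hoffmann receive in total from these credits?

Student Loan Interest Credit: £298,500 is £3,200 into a £32,000 phase-out range, leaving 28,800/32,000 of the credit: £6,210 × 28,800/32,000 = £5,589.
Child Tax Credit: 18% of the £10,900 excess over £287,600 is £1,962; credit = £3,200 − £1,962 = £1,238.
Dependent Care Credit: income exceeds £144,900 by £153,600 → 615 increments × £24 = £14,760 ≥ base, so the credit is £0.
First-Time Homebuyer Credit: £298,500 meets or exceeds the £224,900 cutoff, so the credit is £0.
Total: £5,589 + £1,238 + £0 + £0 = £6,827.

£6,827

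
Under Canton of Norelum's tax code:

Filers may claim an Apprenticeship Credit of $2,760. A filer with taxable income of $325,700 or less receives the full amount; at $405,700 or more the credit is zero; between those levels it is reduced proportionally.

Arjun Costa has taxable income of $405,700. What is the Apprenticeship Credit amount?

Apprenticeship Credit: $405,700 is at or above $405,700, so the credit is $0.

$0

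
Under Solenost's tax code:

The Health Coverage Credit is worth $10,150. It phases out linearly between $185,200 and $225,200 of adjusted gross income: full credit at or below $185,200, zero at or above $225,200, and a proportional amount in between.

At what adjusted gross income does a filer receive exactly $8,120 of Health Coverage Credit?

$8,120 is 8,120/10,150 of the full $10,150, so 2,030/10,150 of the $40,000 range has been used: income = $185,200 + $40,000 × 2,030/10,150 = $193,200.

$193,200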